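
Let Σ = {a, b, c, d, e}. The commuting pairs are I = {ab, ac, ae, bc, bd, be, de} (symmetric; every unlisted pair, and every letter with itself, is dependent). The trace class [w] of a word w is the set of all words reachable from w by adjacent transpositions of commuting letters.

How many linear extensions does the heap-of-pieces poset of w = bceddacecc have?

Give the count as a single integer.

#0=b has no predecessor
#1=c has no predecessor
#2=e depends on [1:c]
#3=d depends on [1:c]
#4=d depends on [3:d]
#5=a depends on [4:d]
#6=c depends on [2:e, 4:d]
#7=e depends on [6:c]
#8=c depends on [7:e]
#9=c depends on [8:c]
sources: [0:b, 1:c]
N(rest) = Σ N(rest − s) over sources s of rest; N(one piece) = 1:
  size 1 → [0]=1  [5]=1  [9]=1
  size 2 → [0,5]=2  [0,9]=2  [5,9]=2  [8,9]=1
  size 3 → [0,5,9]=6  [0,8,9]=3  [5,8,9]=3  [7,8,9]=1
  size 4 → [0,5,8,9]=12  [0,7,8,9]=4  [5,7,8,9]=4  [6,7,8,9]=1
  size 5 → [0,5,7,8,9]=20  [0,6,7,8,9]=5  [2,6,7,8,9]=1  [5,6,7,8,9]=5
  size 6 → [0,2,6,7,8,9]=6  [0,5,6,7,8,9]=30  [2,5,6,7,8,9]=6  [4,5,6,7,8,9]=5
  size 7 → [0,2,5,6,7,8,9]=42  [0,4,5,6,7,8,9]=35  [2,4,5,6,7,8,9]=11  [3,4,5,6,7,8,9]=5
  size 8 → [0,2,4,5,6,7,8,9]=88  [0,3,4,5,6,7,8,9]=40  [2,3,4,5,6,7,8,9]=16
  first=0(b) contributes 16
  first=1(c) contributes 144
|[w]| = 160

160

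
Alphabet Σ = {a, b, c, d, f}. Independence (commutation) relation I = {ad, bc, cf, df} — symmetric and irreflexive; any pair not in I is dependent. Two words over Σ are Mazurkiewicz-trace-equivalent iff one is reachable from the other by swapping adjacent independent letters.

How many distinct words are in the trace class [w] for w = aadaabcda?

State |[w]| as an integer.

20

0(a) covers ∅
1(a) covers 0:a
2(d) covers ∅
3(a) covers 1:a
4(a) covers 3:a
5(b) covers 2:d, 4:a
6(c) covers 2:d, 4:a
7(d) covers 5:b, 6:c
8(a) covers 5:b, 6:c
floor of heap: 0:a, 2:d
completions by unplaced set U, small U first (add the entries for U minus each lowest piece of U):
  |U|=1: {7}:1  {8}:1
  |U|=2: {7,8}:2
  |U|=3: {5,7,8}:2  {6,7,8}:2
  |U|=4: {5,6,7,8}:4
  |U|=5: {2,5,6,7,8}:4  {4,5,6,7,8}:4
  |U|=6: {2,4,5,6,7,8}:8  {3,4,5,6,7,8}:4
  |U|=7: {1,3,4,5,6,7,8}:4  {2,3,4,5,6,7,8}:12
  start at 0(a): 16
  start at 2(d): 4
sum over floor = 20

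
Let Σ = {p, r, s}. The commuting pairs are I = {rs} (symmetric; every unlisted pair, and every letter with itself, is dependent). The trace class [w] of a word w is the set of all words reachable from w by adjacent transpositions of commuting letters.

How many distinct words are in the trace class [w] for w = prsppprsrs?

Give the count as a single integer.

12

piece 0:p — minimal
piece 1:r rests on {0:p}
piece 2:s rests on {0:p}
piece 3:p rests on {1:r, 2:s}
piece 4:p rests on {3:p}
piece 5:p rests on {4:p}
piece 6:r rests on {5:p}
piece 7:s rests on {5:p}
piece 8:r rests on {6:r}
piece 9:s rests on {7:s}
minimal pieces: {0:p}
ways to finish when only these pieces remain (= sum over removing one remaining piece with nothing left below it):
  1 left: {8}→1  {9}→1
  2 left: {6,8}→1  {7,9}→1  {8,9}→2
  3 left: {6,8,9}→3  {7,8,9}→3
  4 left: {6,7,8,9}→6
  5 left: {5,6,7,8,9}→6
  6 left: {4,5,6,7,8,9}→6
  7 left: {3,4,5,6,7,8,9}→6
  8 left: {1,3,4,5,6,7,8,9}→6  {2,3,4,5,6,7,8,9}→6
  placing 0:p first → 12 extensions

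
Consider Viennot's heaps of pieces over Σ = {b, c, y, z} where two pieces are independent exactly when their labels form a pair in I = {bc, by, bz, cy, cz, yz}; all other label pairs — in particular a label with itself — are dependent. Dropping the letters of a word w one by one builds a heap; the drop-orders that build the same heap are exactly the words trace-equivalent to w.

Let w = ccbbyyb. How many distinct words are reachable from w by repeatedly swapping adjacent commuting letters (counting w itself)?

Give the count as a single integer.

piece 0:c — minimal
piece 1:c rests on {0:c}
piece 2:b — minimal
piece 3:b rests on {2:b}
piece 4:y — minimal
piece 5:y rests on {4:y}
piece 6:b rests on {3:b}
minimal pieces: {0:c, 2:b, 4:y}
ways to finish when only these pieces remain (= sum over removing one remaining piece with nothing left below it):
  1 left: {1}→1  {5}→1  {6}→1
  2 left: {0,1}→1  {1,5}→2  {1,6}→2  {3,6}→1  {4,5}→1  {5,6}→2
  3 left: {0,1,5}→3  {0,1,6}→3  {1,3,6}→3  {1,4,5}→3  {1,5,6}→6  {2,3,6}→1  {3,5,6}→3  {4,5,6}→3
  4 left: {0,1,3,6}→6  {0,1,4,5}→6  {0,1,5,6}→12  {1,2,3,6}→4  {1,3,5,6}→12  {1,4,5,6}→12  {2,3,5,6}→4  {3,4,5,6}→6
  5 left: {0,1,2,3,6}→10  {0,1,3,5,6}→30  {0,1,4,5,6}→30  {1,2,3,5,6}→20  {1,3,4,5,6}→30  {2,3,4,5,6}→10
  placing 0:c first → 60 extensions
  placing 2:b first → 90 extensions
  placing 4:y first → 60 extensions
total linear extensions = 210

210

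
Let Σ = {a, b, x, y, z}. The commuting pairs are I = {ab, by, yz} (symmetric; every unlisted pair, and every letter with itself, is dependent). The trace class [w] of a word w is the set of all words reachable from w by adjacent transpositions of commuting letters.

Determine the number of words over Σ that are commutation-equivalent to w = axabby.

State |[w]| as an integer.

drop 0:a onto floor
drop 1:x onto {0:a}
drop 2:a onto {1:x}
drop 3:b onto {1:x}
drop 4:b onto {3:b}
drop 5:y onto {2:a}
ground layer = {0:a}
drop-orders for the pieces not yet dropped (sum over which currently-grounded one goes next):
  1 to go: {4} 1  {5} 1
  2 to go: {2,5} 1  {3,4} 1  {4,5} 2
  3 to go: {2,4,5} 3  {3,4,5} 3
  4 to go: {2,3,4,5} 6
  if 0:a drops first: 6 orders

6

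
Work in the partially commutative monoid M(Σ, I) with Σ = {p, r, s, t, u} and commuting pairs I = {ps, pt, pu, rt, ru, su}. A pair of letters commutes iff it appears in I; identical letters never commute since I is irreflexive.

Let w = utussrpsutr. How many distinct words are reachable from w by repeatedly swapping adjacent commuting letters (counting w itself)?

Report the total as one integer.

0(u) covers ∅
1(t) covers 0:u
2(u) covers 1:t
3(s) covers 1:t
4(s) covers 3:s
5(r) covers 4:s
6(p) covers 5:r
7(s) covers 5:r
8(u) covers 2:u
9(t) covers 7:s, 8:u
10(r) covers 6:p, 7:s
floor of heap: 0:u
completions by unplaced set U, small U first (add the entries for U minus each lowest piece of U):
  |U|=1: {9}:1  {10}:1
  |U|=2: {6,10}:1  {8,9}:1  {9,10}:2
  |U|=3: {2,8,9}:1  {6,9,10}:3  {7,9,10}:2  {8,9,10}:3
  |U|=4: {2,8,9,10}:4  {6,7,9,10}:5  {6,8,9,10}:6  {7,8,9,10}:5
  |U|=5: {2,6,8,9,10}:10  {2,7,8,9,10}:9  {5,6,7,9,10}:5  {6,7,8,9,10}:16
  |U|=6: {2,6,7,8,9,10}:35  {4,5,6,7,9,10}:5  {5,6,7,8,9,10}:21
  |U|=7: {2,5,6,7,8,9,10}:56  {3,4,5,6,7,9,10}:5  {4,5,6,7,8,9,10}:26
  |U|=8: {2,4,5,6,7,8,9,10}:82  {3,4,5,6,7,8,9,10}:31
  |U|=9: {2,3,4,5,6,7,8,9,10}:113
  start at 0(u): 113

113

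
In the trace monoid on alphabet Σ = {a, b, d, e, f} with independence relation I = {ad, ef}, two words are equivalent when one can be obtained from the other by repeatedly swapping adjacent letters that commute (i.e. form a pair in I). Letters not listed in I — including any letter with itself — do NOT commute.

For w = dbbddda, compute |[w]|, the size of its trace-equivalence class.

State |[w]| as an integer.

drop 0:d onto floor
drop 1:b onto {0:d}
drop 2:b onto {1:b}
drop 3:d onto {2:b}
drop 4:d onto {3:d}
drop 5:d onto {4:d}
drop 6:a onto {2:b}
ground layer = {0:d}
drop-orders for the pieces not yet dropped (sum over which currently-grounded one goes next):
  1 to go: {5} 1  {6} 1
  2 to go: {4,5} 1  {5,6} 2
  3 to go: {3,4,5} 1  {4,5,6} 3
  4 to go: {3,4,5,6} 4
  5 to go: {2,3,4,5,6} 4
  if 0:d drops first: 4 orders

4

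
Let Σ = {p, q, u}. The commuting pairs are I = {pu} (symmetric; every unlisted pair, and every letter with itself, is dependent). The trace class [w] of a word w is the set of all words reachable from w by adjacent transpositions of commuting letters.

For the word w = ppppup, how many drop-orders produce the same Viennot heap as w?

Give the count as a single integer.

drop 0:p onto floor
drop 1:p onto {0:p}
drop 2:p onto {1:p}
drop 3:p onto {2:p}
drop 4:u onto floor
drop 5:p onto {3:p}
ground layer = {0:p, 4:u}
drop-orders for the pieces not yet dropped (sum over which currently-grounded one goes next):
  1 to go: {4} 1  {5} 1
  2 to go: {3,5} 1  {4,5} 2
  3 to go: {2,3,5} 1  {3,4,5} 3
  4 to go: {1,2,3,5} 1  {2,3,4,5} 4
  if 0:p drops first: 5 orders
  if 4:u drops first: 1 orders
heap linearizations: 6

6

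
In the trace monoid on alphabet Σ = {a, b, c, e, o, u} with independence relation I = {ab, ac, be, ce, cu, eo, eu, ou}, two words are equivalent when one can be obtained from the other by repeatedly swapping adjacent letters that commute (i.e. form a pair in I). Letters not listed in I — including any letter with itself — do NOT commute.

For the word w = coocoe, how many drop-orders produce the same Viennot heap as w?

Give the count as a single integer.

6

piece 0:c — minimal
piece 1:o rests on {0:c}
piece 2:o rests on {1:o}
piece 3:c rests on {2:o}
piece 4:o rests on {3:c}
piece 5:e — minimal
minimal pieces: {0:c, 5:e}
ways to finish when only these pieces remain (= sum over removing one remaining piece with nothing left below it):
  1 left: {4}→1  {5}→1
  2 left: {3,4}→1  {4,5}→2
  3 left: {2,3,4}→1  {3,4,5}→3
  4 left: {1,2,3,4}→1  {2,3,4,5}→4
  placing 0:c first → 5 extensions
  placing 5:e first → 1 extensions
total linear extensions = 6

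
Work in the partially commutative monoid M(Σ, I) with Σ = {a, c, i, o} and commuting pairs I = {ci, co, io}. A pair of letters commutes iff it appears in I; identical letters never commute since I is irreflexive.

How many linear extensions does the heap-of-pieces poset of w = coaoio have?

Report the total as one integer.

6

drop 0:c onto floor
drop 1:o onto floor
drop 2:a onto {0:c, 1:o}
drop 3:o onto {2:a}
drop 4:i onto {2:a}
drop 5:o onto {3:o}
ground layer = {0:c, 1:o}
drop-orders for the pieces not yet dropped (sum over which currently-grounded one goes next):
  1 to go: {4} 1  {5} 1
  2 to go: {3,5} 1  {4,5} 2
  3 to go: {3,4,5} 3
  4 to go: {2,3,4,5} 3
  if 0:c drops first: 3 orders
  if 1:o drops first: 3 orders
heap linearizations: 6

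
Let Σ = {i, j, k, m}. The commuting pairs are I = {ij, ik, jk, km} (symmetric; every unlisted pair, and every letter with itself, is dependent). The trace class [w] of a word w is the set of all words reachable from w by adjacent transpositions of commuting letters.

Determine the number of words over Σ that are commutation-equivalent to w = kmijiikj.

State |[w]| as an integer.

#0=k has no predecessor
#1=m has no predecessor
#2=i depends on [1:m]
#3=j depends on [1:m]
#4=i depends on [2:i]
#5=i depends on [4:i]
#6=k depends on [0:k]
#7=j depends on [3:j]
sources: [0:k, 1:m]
N(rest) = Σ N(rest − s) over sources s of rest; N(one piece) = 1:
  size 1 → [5]=1  [6]=1  [7]=1
  size 2 → [0,6]=1  [3,7]=1  [4,5]=1  [5,6]=2  [5,7]=2  [6,7]=2
  size 3 → [0,5,6]=3  [0,6,7]=3  [2,4,5]=1  [3,5,7]=3  [3,6,7]=3  [4,5,6]=3  [4,5,7]=3  [5,6,7]=6
  size 4 → [0,3,6,7]=6  [0,4,5,6]=6  [0,5,6,7]=12  [2,4,5,6]=4  [2,4,5,7]=4  [3,4,5,7]=6  [3,5,6,7]=12  [4,5,6,7]=12
  size 5 → [0,2,4,5,6]=10  [0,3,5,6,7]=30  [0,4,5,6,7]=30  [2,3,4,5,7]=10  [2,4,5,6,7]=20  [3,4,5,6,7]=30
  size 6 → [0,2,4,5,6,7]=60  [0,3,4,5,6,7]=90  [1,2,3,4,5,7]=10  [2,3,4,5,6,7]=60
  first=0(k) contributes 70
  first=1(m) contributes 210
|[w]| = 280

280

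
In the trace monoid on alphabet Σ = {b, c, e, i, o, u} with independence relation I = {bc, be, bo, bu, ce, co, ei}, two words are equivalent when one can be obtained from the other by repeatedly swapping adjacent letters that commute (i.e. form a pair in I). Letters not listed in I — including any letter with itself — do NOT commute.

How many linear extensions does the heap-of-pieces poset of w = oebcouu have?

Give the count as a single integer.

#0=o has no predecessor
#1=e depends on [0:o]
#2=b has no predecessor
#3=c has no predecessor
#4=o depends on [1:e]
#5=u depends on [3:c, 4:o]
#6=u depends on [5:u]
sources: [0:o, 2:b, 3:c]
N(rest) = Σ N(rest − s) over sources s of rest; N(one piece) = 1:
  size 1 → [2]=1  [6]=1
  size 2 → [2,6]=2  [5,6]=1
  size 3 → [2,5,6]=3  [3,5,6]=1  [4,5,6]=1
  size 4 → [1,4,5,6]=1  [2,3,5,6]=4  [2,4,5,6]=4  [3,4,5,6]=2
  size 5 → [0,1,4,5,6]=1  [1,2,4,5,6]=5  [1,3,4,5,6]=3  [2,3,4,5,6]=10
  first=0(o) contributes 18
  first=2(b) contributes 4
  first=3(c) contributes 6
|[w]| = 28

28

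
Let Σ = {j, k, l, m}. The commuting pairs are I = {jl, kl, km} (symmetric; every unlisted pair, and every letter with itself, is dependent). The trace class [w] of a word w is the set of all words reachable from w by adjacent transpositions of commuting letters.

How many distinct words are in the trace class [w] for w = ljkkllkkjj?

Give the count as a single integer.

120

#0=l has no predecessor
#1=j has no predecessor
#2=k depends on [1:j]
#3=k depends on [2:k]
#4=l depends on [0:l]
#5=l depends on [4:l]
#6=k depends on [3:k]
#7=k depends on [6:k]
#8=j depends on [7:k]
#9=j depends on [8:j]
sources: [0:l, 1:j]
N(rest) = Σ N(rest − s) over sources s of rest; N(one piece) = 1:
  size 1 → [5]=1  [9]=1
  size 2 → [4,5]=1  [5,9]=2  [8,9]=1
  size 3 → [0,4,5]=1  [4,5,9]=3  [5,8,9]=3  [7,8,9]=1
  size 4 → [0,4,5,9]=4  [4,5,8,9]=6  [5,7,8,9]=4  [6,7,8,9]=1
  size 5 → [0,4,5,8,9]=10  [3,6,7,8,9]=1  [4,5,7,8,9]=10  [5,6,7,8,9]=5
  size 6 → [0,4,5,7,8,9]=20  [2,3,6,7,8,9]=1  [3,5,6,7,8,9]=6  [4,5,6,7,8,9]=15
  size 7 → [0,4,5,6,7,8,9]=35  [1,2,3,6,7,8,9]=1  [2,3,5,6,7,8,9]=7  [3,4,5,6,7,8,9]=21
  size 8 → [0,3,4,5,6,7,8,9]=56  [1,2,3,5,6,7,8,9]=8  [2,3,4,5,6,7,8,9]=28
  first=0(l) contributes 36
  first=1(j) contributes 84
|[w]| = 120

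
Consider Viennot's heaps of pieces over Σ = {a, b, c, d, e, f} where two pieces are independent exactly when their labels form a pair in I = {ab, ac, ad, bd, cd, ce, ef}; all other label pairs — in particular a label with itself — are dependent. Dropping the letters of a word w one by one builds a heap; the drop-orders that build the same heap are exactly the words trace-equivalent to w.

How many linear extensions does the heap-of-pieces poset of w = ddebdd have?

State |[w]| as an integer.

drop 0:d onto floor
drop 1:d onto {0:d}
drop 2:e onto {1:d}
drop 3:b onto {2:e}
drop 4:d onto {2:e}
drop 5:d onto {4:d}
ground layer = {0:d}
drop-orders for the pieces not yet dropped (sum over which currently-grounded one goes next):
  1 to go: {3} 1  {5} 1
  2 to go: {3,5} 2  {4,5} 1
  3 to go: {3,4,5} 3
  4 to go: {2,3,4,5} 3
  if 0:d drops first: 3 orders

3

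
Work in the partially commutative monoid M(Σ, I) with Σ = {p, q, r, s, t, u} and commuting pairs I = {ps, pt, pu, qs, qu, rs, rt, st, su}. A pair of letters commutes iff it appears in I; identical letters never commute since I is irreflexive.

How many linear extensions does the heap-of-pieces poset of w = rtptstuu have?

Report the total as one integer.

144

#0=r has no predecessor
#1=t has no predecessor
#2=p depends on [0:r]
#3=t depends on [1:t]
#4=s has no predecessor
#5=t depends on [3:t]
#6=u depends on [0:r, 5:t]
#7=u depends on [6:u]
sources: [0:r, 1:t, 4:s]
N(rest) = Σ N(rest − s) over sources s of rest; N(one piece) = 1:
  size 1 → [2]=1  [4]=1  [7]=1
  size 2 → [2,4]=2  [2,7]=2  [4,7]=2  [6,7]=1
  size 3 → [2,4,7]=6  [2,6,7]=3  [4,6,7]=3  [5,6,7]=1
  size 4 → [0,2,6,7]=3  [2,4,6,7]=12  [2,5,6,7]=4  [3,5,6,7]=1  [4,5,6,7]=4
  size 5 → [0,2,4,6,7]=15  [0,2,5,6,7]=7  [1,3,5,6,7]=1  [2,3,5,6,7]=5  [2,4,5,6,7]=20  [3,4,5,6,7]=5
  size 6 → [0,2,3,5,6,7]=12  [0,2,4,5,6,7]=42  [1,2,3,5,6,7]=6  [1,3,4,5,6,7]=6  [2,3,4,5,6,7]=30
  first=0(r) contributes 42
  first=1(t) contributes 84
  first=4(s) contributes 18
|[w]| = 144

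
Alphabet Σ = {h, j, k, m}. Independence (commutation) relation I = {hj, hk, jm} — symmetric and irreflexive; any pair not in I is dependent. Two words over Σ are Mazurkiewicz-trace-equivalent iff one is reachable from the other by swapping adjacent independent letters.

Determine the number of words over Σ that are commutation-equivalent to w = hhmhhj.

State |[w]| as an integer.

6

#0=h has no predecessor
#1=h depends on [0:h]
#2=m depends on [1:h]
#3=h depends on [2:m]
#4=h depends on [3:h]
#5=j has no predecessor
sources: [0:h, 5:j]
N(rest) = Σ N(rest − s) over sources s of rest; N(one piece) = 1:
  size 1 → [4]=1  [5]=1
  size 2 → [3,4]=1  [4,5]=2
  size 3 → [2,3,4]=1  [3,4,5]=3
  size 4 → [1,2,3,4]=1  [2,3,4,5]=4
  first=0(h) contributes 5
  first=5(j) contributes 1
|[w]| = 6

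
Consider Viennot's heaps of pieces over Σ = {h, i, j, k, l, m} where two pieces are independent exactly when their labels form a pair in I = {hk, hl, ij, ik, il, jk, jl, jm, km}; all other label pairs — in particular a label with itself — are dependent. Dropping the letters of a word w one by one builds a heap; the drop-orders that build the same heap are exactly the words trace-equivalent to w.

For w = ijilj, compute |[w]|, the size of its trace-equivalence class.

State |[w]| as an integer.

drop 0:i onto floor
drop 1:j onto floor
drop 2:i onto {0:i}
drop 3:l onto floor
drop 4:j onto {1:j}
ground layer = {0:i, 1:j, 3:l}
drop-orders for the pieces not yet dropped (sum over which currently-grounded one goes next):
  1 to go: {2} 1  {3} 1  {4} 1
  2 to go: {0,2} 1  {1,4} 1  {2,3} 2  {2,4} 2  {3,4} 2
  3 to go: {0,2,3} 3  {0,2,4} 3  {1,2,4} 3  {1,3,4} 3  {2,3,4} 6
  if 0:i drops first: 12 orders
  if 1:j drops first: 12 orders
  if 3:l drops first: 6 orders
heap linearizations: 30

30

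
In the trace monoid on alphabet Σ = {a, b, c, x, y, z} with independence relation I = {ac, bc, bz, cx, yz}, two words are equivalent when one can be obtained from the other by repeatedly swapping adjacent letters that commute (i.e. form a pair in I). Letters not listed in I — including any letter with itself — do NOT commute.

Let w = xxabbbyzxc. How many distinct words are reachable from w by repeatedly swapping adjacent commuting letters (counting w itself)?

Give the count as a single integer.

#0=x has no predecessor
#1=x depends on [0:x]
#2=a depends on [1:x]
#3=b depends on [2:a]
#4=b depends on [3:b]
#5=b depends on [4:b]
#6=y depends on [5:b]
#7=z depends on [2:a]
#8=x depends on [6:y, 7:z]
#9=c depends on [6:y, 7:z]
sources: [0:x]
N(rest) = Σ N(rest − s) over sources s of rest; N(one piece) = 1:
  size 1 → [8]=1  [9]=1
  size 2 → [8,9]=2
  size 3 → [6,8,9]=2  [7,8,9]=2
  size 4 → [5,6,8,9]=2  [6,7,8,9]=4
  size 5 → [4,5,6,8,9]=2  [5,6,7,8,9]=6
  size 6 → [3,4,5,6,8,9]=2  [4,5,6,7,8,9]=8
  size 7 → [3,4,5,6,7,8,9]=10
  size 8 → [2,3,4,5,6,7,8,9]=10
  first=0(x) contributes 10

10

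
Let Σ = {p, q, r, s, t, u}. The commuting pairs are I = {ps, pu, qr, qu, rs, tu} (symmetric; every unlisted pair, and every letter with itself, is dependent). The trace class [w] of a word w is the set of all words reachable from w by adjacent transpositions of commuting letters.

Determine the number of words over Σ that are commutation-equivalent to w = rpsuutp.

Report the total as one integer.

drop 0:r onto floor
drop 1:p onto {0:r}
drop 2:s onto floor
drop 3:u onto {0:r, 2:s}
drop 4:u onto {3:u}
drop 5:t onto {1:p, 2:s}
drop 6:p onto {5:t}
ground layer = {0:r, 2:s}
drop-orders for the pieces not yet dropped (sum over which currently-grounded one goes next):
  1 to go: {4} 1  {6} 1
  2 to go: {3,4} 1  {4,6} 2  {5,6} 1
  3 to go: {1,5,6} 1  {3,4,6} 3  {4,5,6} 3
  4 to go: {1,4,5,6} 4  {3,4,5,6} 6
  5 to go: {1,3,4,5,6} 10  {2,3,4,5,6} 6
  if 0:r drops first: 16 orders
  if 2:s drops first: 10 orders
heap linearizations: 26

26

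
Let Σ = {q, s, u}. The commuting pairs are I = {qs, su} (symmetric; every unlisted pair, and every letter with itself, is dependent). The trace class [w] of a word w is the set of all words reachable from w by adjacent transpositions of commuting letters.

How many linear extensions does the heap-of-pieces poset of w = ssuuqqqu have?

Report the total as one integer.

#0=s has no predecessor
#1=s depends on [0:s]
#2=u has no predecessor
#3=u depends on [2:u]
#4=q depends on [3:u]
#5=q depends on [4:q]
#6=q depends on [5:q]
#7=u depends on [6:q]
sources: [0:s, 2:u]
N(rest) = Σ N(rest − s) over sources s of rest; N(one piece) = 1:
  size 1 → [1]=1  [7]=1
  size 2 → [0,1]=1  [1,7]=2  [6,7]=1
  size 3 → [0,1,7]=3  [1,6,7]=3  [5,6,7]=1
  size 4 → [0,1,6,7]=6  [1,5,6,7]=4  [4,5,6,7]=1
  size 5 → [0,1,5,6,7]=10  [1,4,5,6,7]=5  [3,4,5,6,7]=1
  size 6 → [0,1,4,5,6,7]=15  [1,3,4,5,6,7]=6  [2,3,4,5,6,7]=1
  first=0(s) contributes 7
  first=2(u) contributes 21
|[w]| = 28

28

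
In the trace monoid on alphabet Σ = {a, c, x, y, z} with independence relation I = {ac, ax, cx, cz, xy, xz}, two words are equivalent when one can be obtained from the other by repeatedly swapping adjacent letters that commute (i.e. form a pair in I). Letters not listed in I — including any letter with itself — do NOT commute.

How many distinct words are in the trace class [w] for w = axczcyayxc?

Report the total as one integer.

#0=a has no predecessor
#1=x has no predecessor
#2=c has no predecessor
#3=z depends on [0:a]
#4=c depends on [2:c]
#5=y depends on [3:z, 4:c]
#6=a depends on [5:y]
#7=y depends on [6:a]
#8=x depends on [1:x]
#9=c depends on [7:y]
sources: [0:a, 1:x, 2:c]
N(rest) = Σ N(rest − s) over sources s of rest; N(one piece) = 1:
  size 1 → [8]=1  [9]=1
  size 2 → [1,8]=1  [7,9]=1  [8,9]=2
  size 3 → [1,8,9]=3  [6,7,9]=1  [7,8,9]=3
  size 4 → [1,7,8,9]=6  [5,6,7,9]=1  [6,7,8,9]=4
  size 5 → [1,6,7,8,9]=10  [3,5,6,7,9]=1  [4,5,6,7,9]=1  [5,6,7,8,9]=5
  size 6 → [0,3,5,6,7,9]=1  [1,5,6,7,8,9]=15  [2,4,5,6,7,9]=1  [3,4,5,6,7,9]=2  [3,5,6,7,8,9]=6  [4,5,6,7,8,9]=6
  size 7 → [0,3,4,5,6,7,9]=3  [0,3,5,6,7,8,9]=7  [1,3,5,6,7,8,9]=21  [1,4,5,6,7,8,9]=21  [2,3,4,5,6,7,9]=3  [2,4,5,6,7,8,9]=7  [3,4,5,6,7,8,9]=14
  size 8 → [0,1,3,5,6,7,8,9]=28  [0,2,3,4,5,6,7,9]=6  [0,3,4,5,6,7,8,9]=24  [1,2,4,5,6,7,8,9]=28  [1,3,4,5,6,7,8,9]=56  [2,3,4,5,6,7,8,9]=24
  first=0(a) contributes 108
  first=1(x) contributes 54
  first=2(c) contributes 108
|[w]| = 270

270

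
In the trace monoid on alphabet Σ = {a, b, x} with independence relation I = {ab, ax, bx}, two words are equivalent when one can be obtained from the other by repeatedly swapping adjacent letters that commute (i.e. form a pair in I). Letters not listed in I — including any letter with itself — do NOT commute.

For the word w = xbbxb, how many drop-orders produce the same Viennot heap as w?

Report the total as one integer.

0(x) covers ∅
1(b) covers ∅
2(b) covers 1:b
3(x) covers 0:x
4(b) covers 2:b
floor of heap: 0:x, 1:b
completions by unplaced set U, small U first (add the entries for U minus each lowest piece of U):
  |U|=1: {3}:1  {4}:1
  |U|=2: {0,3}:1  {2,4}:1  {3,4}:2
  |U|=3: {0,3,4}:3  {1,2,4}:1  {2,3,4}:3
  start at 0(x): 4
  start at 1(b): 6
sum over floor = 10

10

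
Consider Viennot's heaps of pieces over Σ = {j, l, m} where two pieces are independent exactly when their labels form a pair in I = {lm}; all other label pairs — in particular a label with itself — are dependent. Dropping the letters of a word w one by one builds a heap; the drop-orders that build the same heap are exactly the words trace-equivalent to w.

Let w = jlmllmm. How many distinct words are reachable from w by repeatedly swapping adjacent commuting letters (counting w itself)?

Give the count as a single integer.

piece 0:j — minimal
piece 1:l rests on {0:j}
piece 2:m rests on {0:j}
piece 3:l rests on {1:l}
piece 4:l rests on {3:l}
piece 5:m rests on {2:m}
piece 6:m rests on {5:m}
minimal pieces: {0:j}
ways to finish when only these pieces remain (= sum over removing one remaining piece with nothing left below it):
  1 left: {4}→1  {6}→1
  2 left: {3,4}→1  {4,6}→2  {5,6}→1
  3 left: {1,3,4}→1  {2,5,6}→1  {3,4,6}→3  {4,5,6}→3
  4 left: {1,3,4,6}→4  {2,4,5,6}→4  {3,4,5,6}→6
  5 left: {1,3,4,5,6}→10  {2,3,4,5,6}→10
  placing 0:j first → 20 extensions

20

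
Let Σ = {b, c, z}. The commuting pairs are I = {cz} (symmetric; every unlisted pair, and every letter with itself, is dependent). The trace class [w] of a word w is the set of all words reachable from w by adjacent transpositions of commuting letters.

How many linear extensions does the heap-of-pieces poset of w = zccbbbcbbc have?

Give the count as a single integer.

piece 0:z — minimal
piece 1:c — minimal
piece 2:c rests on {1:c}
piece 3:b rests on {0:z, 2:c}
piece 4:b rests on {3:b}
piece 5:b rests on {4:b}
piece 6:c rests on {5:b}
piece 7:b rests on {6:c}
piece 8:b rests on {7:b}
piece 9:c rests on {8:b}
minimal pieces: {0:z, 1:c}
ways to finish when only these pieces remain (= sum over removing one remaining piece with nothing left below it):
  1 left: {9}→1
  2 left: {8,9}→1
  3 left: {7,8,9}→1
  4 left: {6,7,8,9}→1
  5 left: {5,6,7,8,9}→1
  6 left: {4,5,6,7,8,9}→1
  7 left: {3,4,5,6,7,8,9}→1
  8 left: {0,3,4,5,6,7,8,9}→1  {2,3,4,5,6,7,8,9}→1
  placing 0:z first → 1 extensions
  placing 1:c first → 2 extensions
total linear extensions = 3

3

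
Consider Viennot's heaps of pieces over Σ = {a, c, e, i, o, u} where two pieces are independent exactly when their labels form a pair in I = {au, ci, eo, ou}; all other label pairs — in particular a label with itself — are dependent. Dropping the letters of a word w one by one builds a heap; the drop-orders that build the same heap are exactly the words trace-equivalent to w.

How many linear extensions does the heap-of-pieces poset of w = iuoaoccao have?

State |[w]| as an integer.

0(i) covers ∅
1(u) covers 0:i
2(o) covers 0:i
3(a) covers 2:o
4(o) covers 3:a
5(c) covers 1:u, 4:o
6(c) covers 5:c
7(a) covers 6:c
8(o) covers 7:a
floor of heap: 0:i
completions by unplaced set U, small U first (add the entries for U minus each lowest piece of U):
  |U|=1: {8}:1
  |U|=2: {7,8}:1
  |U|=3: {6,7,8}:1
  |U|=4: {5,6,7,8}:1
  |U|=5: {1,5,6,7,8}:1  {4,5,6,7,8}:1
  |U|=6: {1,4,5,6,7,8}:2  {3,4,5,6,7,8}:1
  |U|=7: {1,3,4,5,6,7,8}:3  {2,3,4,5,6,7,8}:1
  start at 0(i): 4

4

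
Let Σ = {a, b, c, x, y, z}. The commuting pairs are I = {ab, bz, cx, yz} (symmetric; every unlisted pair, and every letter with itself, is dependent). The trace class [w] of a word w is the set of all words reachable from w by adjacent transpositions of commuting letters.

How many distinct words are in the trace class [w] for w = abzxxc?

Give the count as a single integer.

9

0(a) covers ∅
1(b) covers ∅
2(z) covers 0:a
3(x) covers 1:b, 2:z
4(x) covers 3:x
5(c) covers 1:b, 2:z
floor of heap: 0:a, 1:b
completions by unplaced set U, small U first (add the entries for U minus each lowest piece of U):
  |U|=1: {4}:1  {5}:1
  |U|=2: {3,4}:1  {4,5}:2
  |U|=3: {3,4,5}:3
  |U|=4: {1,3,4,5}:3  {2,3,4,5}:3
  start at 0(a): 6
  start at 1(b): 3
sum over floor = 9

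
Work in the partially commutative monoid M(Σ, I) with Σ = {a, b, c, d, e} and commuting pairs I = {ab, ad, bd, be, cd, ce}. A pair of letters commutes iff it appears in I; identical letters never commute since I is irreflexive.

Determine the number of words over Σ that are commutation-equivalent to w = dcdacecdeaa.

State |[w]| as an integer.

81

0(d) covers ∅
1(c) covers ∅
2(d) covers 0:d
3(a) covers 1:c
4(c) covers 3:a
5(e) covers 2:d, 3:a
6(c) covers 4:c
7(d) covers 5:e
8(e) covers 7:d
9(a) covers 6:c, 8:e
10(a) covers 9:a
floor of heap: 0:d, 1:c
completions by unplaced set U, small U first (add the entries for U minus each lowest piece of U):
  |U|=1: {10}:1
  |U|=2: {9,10}:1
  |U|=3: {6,9,10}:1  {8,9,10}:1
  |U|=4: {4,6,9,10}:1  {6,8,9,10}:2  {7,8,9,10}:1
  |U|=5: {4,6,8,9,10}:3  {5,7,8,9,10}:1  {6,7,8,9,10}:3
  |U|=6: {2,5,7,8,9,10}:1  {4,6,7,8,9,10}:6  {5,6,7,8,9,10}:4
  |U|=7: {0,2,5,7,8,9,10}:1  {2,5,6,7,8,9,10}:5  {4,5,6,7,8,9,10}:10
  |U|=8: {0,2,5,6,7,8,9,10}:6  {2,4,5,6,7,8,9,10}:15  {3,4,5,6,7,8,9,10}:10
  |U|=9: {0,2,4,5,6,7,8,9,10}:21  {1,3,4,5,6,7,8,9,10}:10  {2,3,4,5,6,7,8,9,10}:25
  start at 0(d): 35
  start at 1(c): 46
sum over floor = 81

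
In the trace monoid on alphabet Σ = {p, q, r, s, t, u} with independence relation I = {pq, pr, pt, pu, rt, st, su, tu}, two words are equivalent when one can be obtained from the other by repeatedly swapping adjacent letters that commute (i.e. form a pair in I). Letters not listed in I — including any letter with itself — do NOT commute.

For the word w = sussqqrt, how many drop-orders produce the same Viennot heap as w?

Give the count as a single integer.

8

piece 0:s — minimal
piece 1:u — minimal
piece 2:s rests on {0:s}
piece 3:s rests on {2:s}
piece 4:q rests on {1:u, 3:s}
piece 5:q rests on {4:q}
piece 6:r rests on {5:q}
piece 7:t rests on {5:q}
minimal pieces: {0:s, 1:u}
ways to finish when only these pieces remain (= sum over removing one remaining piece with nothing left below it):
  1 left: {6}→1  {7}→1
  2 left: {6,7}→2
  3 left: {5,6,7}→2
  4 left: {4,5,6,7}→2
  5 left: {1,4,5,6,7}→2  {3,4,5,6,7}→2
  6 left: {1,3,4,5,6,7}→4  {2,3,4,5,6,7}→2
  placing 0:s first → 6 extensions
  placing 1:u first → 2 extensions
total linear extensions = 8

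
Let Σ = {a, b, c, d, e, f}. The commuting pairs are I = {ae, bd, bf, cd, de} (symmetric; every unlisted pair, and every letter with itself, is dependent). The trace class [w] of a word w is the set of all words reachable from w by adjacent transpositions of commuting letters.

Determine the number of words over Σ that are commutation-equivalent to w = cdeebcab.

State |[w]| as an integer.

6

#0=c has no predecessor
#1=d has no predecessor
#2=e depends on [0:c]
#3=e depends on [2:e]
#4=b depends on [3:e]
#5=c depends on [4:b]
#6=a depends on [1:d, 5:c]
#7=b depends on [6:a]
sources: [0:c, 1:d]
N(rest) = Σ N(rest − s) over sources s of rest; N(one piece) = 1:
  size 1 → [7]=1
  size 2 → [6,7]=1
  size 3 → [1,6,7]=1  [5,6,7]=1
  size 4 → [1,5,6,7]=2  [4,5,6,7]=1
  size 5 → [1,4,5,6,7]=3  [3,4,5,6,7]=1
  size 6 → [1,3,4,5,6,7]=4  [2,3,4,5,6,7]=1
  first=0(c) contributes 5
  first=1(d) contributes 1
|[w]| = 6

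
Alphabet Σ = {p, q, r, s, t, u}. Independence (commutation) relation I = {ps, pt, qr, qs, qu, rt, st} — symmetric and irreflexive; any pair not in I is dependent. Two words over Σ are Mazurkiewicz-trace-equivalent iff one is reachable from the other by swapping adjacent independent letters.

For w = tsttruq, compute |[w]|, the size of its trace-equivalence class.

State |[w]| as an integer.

drop 0:t onto floor
drop 1:s onto floor
drop 2:t onto {0:t}
drop 3:t onto {2:t}
drop 4:r onto {1:s}
drop 5:u onto {3:t, 4:r}
drop 6:q onto {3:t}
ground layer = {0:t, 1:s}
drop-orders for the pieces not yet dropped (sum over which currently-grounded one goes next):
  1 to go: {5} 1  {6} 1
  2 to go: {4,5} 1  {5,6} 2
  3 to go: {1,4,5} 1  {3,5,6} 2  {4,5,6} 3
  4 to go: {1,4,5,6} 4  {2,3,5,6} 2  {3,4,5,6} 5
  5 to go: {0,2,3,5,6} 2  {1,3,4,5,6} 9  {2,3,4,5,6} 7
  if 0:t drops first: 16 orders
  if 1:s drops first: 9 orders
heap linearizations: 25

25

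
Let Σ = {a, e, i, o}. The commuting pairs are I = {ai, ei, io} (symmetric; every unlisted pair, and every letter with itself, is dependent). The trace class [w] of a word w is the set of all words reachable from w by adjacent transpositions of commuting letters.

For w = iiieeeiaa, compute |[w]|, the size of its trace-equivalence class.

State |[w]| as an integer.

126

#0=i has no predecessor
#1=i depends on [0:i]
#2=i depends on [1:i]
#3=e has no predecessor
#4=e depends on [3:e]
#5=e depends on [4:e]
#6=i depends on [2:i]
#7=a depends on [5:e]
#8=a depends on [7:a]
sources: [0:i, 3:e]
N(rest) = Σ N(rest − s) over sources s of rest; N(one piece) = 1:
  size 1 → [6]=1  [8]=1
  size 2 → [2,6]=1  [6,8]=2  [7,8]=1
  size 3 → [1,2,6]=1  [2,6,8]=3  [5,7,8]=1  [6,7,8]=3
  size 4 → [0,1,2,6]=1  [1,2,6,8]=4  [2,6,7,8]=6  [4,5,7,8]=1  [5,6,7,8]=4
  size 5 → [0,1,2,6,8]=5  [1,2,6,7,8]=10  [2,5,6,7,8]=10  [3,4,5,7,8]=1  [4,5,6,7,8]=5
  size 6 → [0,1,2,6,7,8]=15  [1,2,5,6,7,8]=20  [2,4,5,6,7,8]=15  [3,4,5,6,7,8]=6
  size 7 → [0,1,2,5,6,7,8]=35  [1,2,4,5,6,7,8]=35  [2,3,4,5,6,7,8]=21
  first=0(i) contributes 56
  first=3(e) contributes 70
|[w]| = 126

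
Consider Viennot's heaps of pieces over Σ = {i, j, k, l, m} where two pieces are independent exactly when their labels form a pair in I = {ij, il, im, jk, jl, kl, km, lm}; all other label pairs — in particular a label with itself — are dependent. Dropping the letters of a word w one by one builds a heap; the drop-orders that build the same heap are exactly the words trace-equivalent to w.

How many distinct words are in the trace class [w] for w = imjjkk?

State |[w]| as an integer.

#0=i has no predecessor
#1=m has no predecessor
#2=j depends on [1:m]
#3=j depends on [2:j]
#4=k depends on [0:i]
#5=k depends on [4:k]
sources: [0:i, 1:m]
N(rest) = Σ N(rest − s) over sources s of rest; N(one piece) = 1:
  size 1 → [3]=1  [5]=1
  size 2 → [2,3]=1  [3,5]=2  [4,5]=1
  size 3 → [0,4,5]=1  [1,2,3]=1  [2,3,5]=3  [3,4,5]=3
  size 4 → [0,3,4,5]=4  [1,2,3,5]=4  [2,3,4,5]=6
  first=0(i) contributes 10
  first=1(m) contributes 10
|[w]| = 20

20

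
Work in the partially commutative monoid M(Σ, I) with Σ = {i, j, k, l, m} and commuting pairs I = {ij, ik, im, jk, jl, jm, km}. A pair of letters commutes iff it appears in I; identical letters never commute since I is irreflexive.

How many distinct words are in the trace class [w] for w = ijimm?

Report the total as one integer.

#0=i has no predecessor
#1=j has no predecessor
#2=i depends on [0:i]
#3=m has no predecessor
#4=m depends on [3:m]
sources: [0:i, 1:j, 3:m]
N(rest) = Σ N(rest − s) over sources s of rest; N(one piece) = 1:
  size 1 → [1]=1  [2]=1  [4]=1
  size 2 → [0,2]=1  [1,2]=2  [1,4]=2  [2,4]=2  [3,4]=1
  size 3 → [0,1,2]=3  [0,2,4]=3  [1,2,4]=6  [1,3,4]=3  [2,3,4]=3
  first=0(i) contributes 12
  first=1(j) contributes 6
  first=3(m) contributes 12
|[w]| = 30

30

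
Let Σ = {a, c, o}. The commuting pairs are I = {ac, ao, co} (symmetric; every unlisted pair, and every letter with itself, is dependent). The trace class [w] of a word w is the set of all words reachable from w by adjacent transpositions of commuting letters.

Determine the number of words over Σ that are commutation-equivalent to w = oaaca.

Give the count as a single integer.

drop 0:o onto floor
drop 1:a onto floor
drop 2:a onto {1:a}
drop 3:c onto floor
drop 4:a onto {2:a}
ground layer = {0:o, 1:a, 3:c}
drop-orders for the pieces not yet dropped (sum over which currently-grounded one goes next):
  1 to go: {0} 1  {3} 1  {4} 1
  2 to go: {0,3} 2  {0,4} 2  {2,4} 1  {3,4} 2
  3 to go: {0,2,4} 3  {0,3,4} 6  {1,2,4} 1  {2,3,4} 3
  if 0:o drops first: 4 orders
  if 1:a drops first: 12 orders
  if 3:c drops first: 4 orders
heap linearizations: 20

20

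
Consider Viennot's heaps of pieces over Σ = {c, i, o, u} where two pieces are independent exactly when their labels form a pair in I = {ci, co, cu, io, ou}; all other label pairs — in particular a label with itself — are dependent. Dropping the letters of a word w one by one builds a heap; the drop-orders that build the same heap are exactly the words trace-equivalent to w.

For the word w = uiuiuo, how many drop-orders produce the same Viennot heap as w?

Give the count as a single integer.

drop 0:u onto floor
drop 1:i onto {0:u}
drop 2:u onto {1:i}
drop 3:i onto {2:u}
drop 4:u onto {3:i}
drop 5:o onto floor
ground layer = {0:u, 5:o}
drop-orders for the pieces not yet dropped (sum over which currently-grounded one goes next):
  1 to go: {4} 1  {5} 1
  2 to go: {3,4} 1  {4,5} 2
  3 to go: {2,3,4} 1  {3,4,5} 3
  4 to go: {1,2,3,4} 1  {2,3,4,5} 4
  if 0:u drops first: 5 orders
  if 5:o drops first: 1 orders
heap linearizations: 6

6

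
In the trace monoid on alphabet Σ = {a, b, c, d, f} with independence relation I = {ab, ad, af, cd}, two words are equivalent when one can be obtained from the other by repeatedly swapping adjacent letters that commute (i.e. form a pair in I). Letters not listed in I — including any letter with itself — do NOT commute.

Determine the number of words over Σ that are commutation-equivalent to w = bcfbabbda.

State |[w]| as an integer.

21

0(b) covers ∅
1(c) covers 0:b
2(f) covers 1:c
3(b) covers 2:f
4(a) covers 1:c
5(b) covers 3:b
6(b) covers 5:b
7(d) covers 6:b
8(a) covers 4:a
floor of heap: 0:b
completions by unplaced set U, small U first (add the entries for U minus each lowest piece of U):
  |U|=1: {7}:1  {8}:1
  |U|=2: {4,8}:1  {6,7}:1  {7,8}:2
  |U|=3: {4,7,8}:3  {5,6,7}:1  {6,7,8}:3
  |U|=4: {3,5,6,7}:1  {4,6,7,8}:6  {5,6,7,8}:4
  |U|=5: {2,3,5,6,7}:1  {3,5,6,7,8}:5  {4,5,6,7,8}:10
  |U|=6: {2,3,5,6,7,8}:6  {3,4,5,6,7,8}:15
  |U|=7: {2,3,4,5,6,7,8}:21
  start at 0(b): 21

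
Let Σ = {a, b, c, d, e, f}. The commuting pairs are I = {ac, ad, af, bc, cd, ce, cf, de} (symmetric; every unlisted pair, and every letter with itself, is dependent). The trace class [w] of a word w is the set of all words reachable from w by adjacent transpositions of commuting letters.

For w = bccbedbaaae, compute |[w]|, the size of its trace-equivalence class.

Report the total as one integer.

110

#0=b has no predecessor
#1=c has no predecessor
#2=c depends on [1:c]
#3=b depends on [0:b]
#4=e depends on [3:b]
#5=d depends on [3:b]
#6=b depends on [4:e, 5:d]
#7=a depends on [6:b]
#8=a depends on [7:a]
#9=a depends on [8:a]
#10=e depends on [9:a]
sources: [0:b, 1:c]
N(rest) = Σ N(rest − s) over sources s of rest; N(one piece) = 1:
  size 1 → [2]=1  [10]=1
  size 2 → [1,2]=1  [2,10]=2  [9,10]=1
  size 3 → [1,2,10]=3  [2,9,10]=3  [8,9,10]=1
  size 4 → [1,2,9,10]=6  [2,8,9,10]=4  [7,8,9,10]=1
  size 5 → [1,2,8,9,10]=10  [2,7,8,9,10]=5  [6,7,8,9,10]=1
  size 6 → [1,2,7,8,9,10]=15  [2,6,7,8,9,10]=6  [4,6,7,8,9,10]=1  [5,6,7,8,9,10]=1
  size 7 → [1,2,6,7,8,9,10]=21  [2,4,6,7,8,9,10]=7  [2,5,6,7,8,9,10]=7  [4,5,6,7,8,9,10]=2
  size 8 → [1,2,4,6,7,8,9,10]=28  [1,2,5,6,7,8,9,10]=28  [2,4,5,6,7,8,9,10]=16  [3,4,5,6,7,8,9,10]=2
  size 9 → [0,3,4,5,6,7,8,9,10]=2  [1,2,4,5,6,7,8,9,10]=72  [2,3,4,5,6,7,8,9,10]=18
  first=0(b) contributes 90
  first=1(c) contributes 20
|[w]| = 110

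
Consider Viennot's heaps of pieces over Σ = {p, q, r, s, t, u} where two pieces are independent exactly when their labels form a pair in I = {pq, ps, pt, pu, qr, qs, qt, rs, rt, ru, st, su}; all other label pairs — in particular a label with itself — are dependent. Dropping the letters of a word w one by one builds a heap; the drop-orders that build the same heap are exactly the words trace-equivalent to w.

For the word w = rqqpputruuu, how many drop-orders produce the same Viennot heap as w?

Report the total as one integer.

0(r) covers ∅
1(q) covers ∅
2(q) covers 1:q
3(p) covers 0:r
4(p) covers 3:p
5(u) covers 2:q
6(t) covers 5:u
7(r) covers 4:p
8(u) covers 6:t
9(u) covers 8:u
10(u) covers 9:u
floor of heap: 0:r, 1:q
completions by unplaced set U, small U first (add the entries for U minus each lowest piece of U):
  |U|=1: {7}:1  {10}:1
  |U|=2: {4,7}:1  {7,10}:2  {9,10}:1
  |U|=3: {3,4,7}:1  {4,7,10}:3  {7,9,10}:3  {8,9,10}:1
  |U|=4: {0,3,4,7}:1  {3,4,7,10}:4  {4,7,9,10}:6  {6,8,9,10}:1  {7,8,9,10}:4
  |U|=5: {0,3,4,7,10}:5  {3,4,7,9,10}:10  {4,7,8,9,10}:10  {5,6,8,9,10}:1  {6,7,8,9,10}:5
  |U|=6: {0,3,4,7,9,10}:15  {2,5,6,8,9,10}:1  {3,4,7,8,9,10}:20  {4,6,7,8,9,10}:15  {5,6,7,8,9,10}:6
  |U|=7: {0,3,4,7,8,9,10}:35  {1,2,5,6,8,9,10}:1  {2,5,6,7,8,9,10}:7  {3,4,6,7,8,9,10}:35  {4,5,6,7,8,9,10}:21
  |U|=8: {0,3,4,6,7,8,9,10}:70  {1,2,5,6,7,8,9,10}:8  {2,4,5,6,7,8,9,10}:28  {3,4,5,6,7,8,9,10}:56
  |U|=9: {0,3,4,5,6,7,8,9,10}:126  {1,2,4,5,6,7,8,9,10}:36  {2,3,4,5,6,7,8,9,10}:84
  start at 0(r): 120
  start at 1(q): 210
sum over floor = 330

330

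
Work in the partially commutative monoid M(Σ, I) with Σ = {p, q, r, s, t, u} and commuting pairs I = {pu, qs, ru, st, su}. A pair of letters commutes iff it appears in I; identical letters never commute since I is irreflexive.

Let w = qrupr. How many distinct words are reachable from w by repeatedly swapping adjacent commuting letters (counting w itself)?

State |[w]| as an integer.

4

drop 0:q onto floor
drop 1:r onto {0:q}
drop 2:u onto {0:q}
drop 3:p onto {1:r}
drop 4:r onto {3:p}
ground layer = {0:q}
drop-orders for the pieces not yet dropped (sum over which currently-grounded one goes next):
  1 to go: {2} 1  {4} 1
  2 to go: {2,4} 2  {3,4} 1
  3 to go: {1,3,4} 1  {2,3,4} 3
  if 0:q drops first: 4 orders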